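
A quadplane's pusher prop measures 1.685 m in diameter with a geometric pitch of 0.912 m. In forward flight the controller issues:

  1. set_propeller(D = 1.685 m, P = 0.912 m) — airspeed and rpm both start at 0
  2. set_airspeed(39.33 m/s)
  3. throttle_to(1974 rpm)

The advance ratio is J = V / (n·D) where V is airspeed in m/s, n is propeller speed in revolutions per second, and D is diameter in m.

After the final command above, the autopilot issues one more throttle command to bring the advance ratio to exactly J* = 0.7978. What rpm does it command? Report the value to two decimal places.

rpm = 1755.42

set_propeller: D = 1.685 m, P = 0.912 m (p = P/D = 0.541246); state ← (V=0, rpm=0)
set_airspeed(39.33): V ← 39.33 m/s
throttle_to(1974): rpm ← 1974
final state: V = 39.33 m/s, rpm = 1974 → n = rpm/60 = 32.900000 rev/s
target J* = 0.7978; solve J* = V/(n·D) for n: n = V/(J*·D) = 39.33/(0.7978 × 1.685) = 29.257015 rev/s
rpm = 60·n = 1755.420879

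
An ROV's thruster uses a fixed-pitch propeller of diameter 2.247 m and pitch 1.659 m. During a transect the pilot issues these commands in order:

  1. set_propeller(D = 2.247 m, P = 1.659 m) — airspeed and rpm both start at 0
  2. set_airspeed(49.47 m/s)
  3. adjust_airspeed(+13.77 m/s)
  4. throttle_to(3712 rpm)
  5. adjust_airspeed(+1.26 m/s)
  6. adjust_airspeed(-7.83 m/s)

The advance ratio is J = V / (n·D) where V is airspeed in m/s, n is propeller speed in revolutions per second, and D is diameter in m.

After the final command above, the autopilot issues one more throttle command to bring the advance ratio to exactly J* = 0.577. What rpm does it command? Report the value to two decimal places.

rpm = 2622.56

set_propeller: D = 2.247 m, P = 1.659 m (p = P/D = 0.738318); state ← (V=0, rpm=0)
set_airspeed(49.47): V ← 49.47 m/s
adjust_airspeed(+13.77): V ← 49.47 +13.77 = 63.24 m/s
throttle_to(3712): rpm ← 3712
adjust_airspeed(+1.26): V ← 63.24 +1.26 = 64.5 m/s
adjust_airspeed(-7.83): V ← 64.5 -7.83 = 56.67 m/s
final state: V = 56.67 m/s, rpm = 3712 → n = rpm/60 = 61.866667 rev/s
target J* = 0.577; solve J* = V/(n·D) for n: n = V/(J*·D) = 56.67/(0.577 × 2.247) = 43.709348 rev/s
rpm = 60·n = 2622.560873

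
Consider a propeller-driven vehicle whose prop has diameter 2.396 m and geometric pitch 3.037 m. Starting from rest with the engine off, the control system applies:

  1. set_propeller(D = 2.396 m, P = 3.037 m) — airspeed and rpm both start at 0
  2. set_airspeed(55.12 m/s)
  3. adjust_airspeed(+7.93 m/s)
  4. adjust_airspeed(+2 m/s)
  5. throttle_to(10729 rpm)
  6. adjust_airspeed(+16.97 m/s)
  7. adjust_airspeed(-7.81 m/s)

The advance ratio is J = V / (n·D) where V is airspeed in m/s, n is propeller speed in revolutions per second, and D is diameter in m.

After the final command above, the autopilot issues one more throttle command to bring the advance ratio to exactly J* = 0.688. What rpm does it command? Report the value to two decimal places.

set_propeller: D = 2.396 m, P = 3.037 m (p = P/D = 1.267529); state ← (V=0, rpm=0)
set_airspeed(55.12): V ← 55.12 m/s
adjust_airspeed(+7.93): V ← 55.12 +7.93 = 63.05 m/s
adjust_airspeed(+2): V ← 63.05 +2 = 65.05 m/s
throttle_to(10729): rpm ← 10729
adjust_airspeed(+16.97): V ← 65.05 +16.97 = 82.02 m/s
adjust_airspeed(-7.81): V ← 82.02 -7.81 = 74.21 m/s
final state: V = 74.21 m/s, rpm = 10729 → n = rpm/60 = 178.816667 rev/s
target J* = 0.688; solve J* = V/(n·D) for n: n = V/(J*·D) = 74.21/(0.688 × 2.396) = 45.018102 rev/s
rpm = 60·n = 2701.086113

rpm = 2701.09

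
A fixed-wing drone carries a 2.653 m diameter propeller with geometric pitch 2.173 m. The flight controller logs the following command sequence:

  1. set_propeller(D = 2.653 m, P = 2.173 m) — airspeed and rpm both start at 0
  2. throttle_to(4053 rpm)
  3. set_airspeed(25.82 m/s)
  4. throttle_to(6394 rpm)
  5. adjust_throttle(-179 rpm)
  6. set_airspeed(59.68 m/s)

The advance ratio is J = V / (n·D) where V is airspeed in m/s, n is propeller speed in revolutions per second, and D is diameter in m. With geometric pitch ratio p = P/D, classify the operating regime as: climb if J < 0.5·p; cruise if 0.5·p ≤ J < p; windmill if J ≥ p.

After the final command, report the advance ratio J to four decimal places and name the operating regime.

set_propeller: D = 2.653 m, P = 2.173 m (p = P/D = 0.819073); state ← (V=0, rpm=0)
throttle_to(4053): rpm ← 4053
set_airspeed(25.82): V ← 25.82 m/s
throttle_to(6394): rpm ← 6394
adjust_throttle(-179): rpm ← 6394 -179 = 6215
set_airspeed(59.68): V ← 59.68 m/s
final state: V = 59.68 m/s, rpm = 6215 → n = rpm/60 = 103.583333 rev/s
J = V / (n·D) = 59.68 / (103.583333 × 2.653) = 0.217171
regime bands: climb J<0.4095 | cruise [0.4095, 0.8191) | windmill J≥0.8191
J = 0.2172 → climb

J = 0.2172, regime = climb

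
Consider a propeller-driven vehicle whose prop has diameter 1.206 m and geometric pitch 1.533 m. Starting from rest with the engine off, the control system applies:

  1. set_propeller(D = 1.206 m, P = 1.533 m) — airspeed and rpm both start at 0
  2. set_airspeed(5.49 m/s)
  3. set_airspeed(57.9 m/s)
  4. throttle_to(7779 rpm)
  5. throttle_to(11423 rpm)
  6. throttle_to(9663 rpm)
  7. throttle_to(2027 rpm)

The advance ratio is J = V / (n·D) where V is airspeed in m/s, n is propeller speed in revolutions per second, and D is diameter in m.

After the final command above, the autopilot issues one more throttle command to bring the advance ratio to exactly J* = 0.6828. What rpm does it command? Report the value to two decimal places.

set_propeller: D = 1.206 m, P = 1.533 m (p = P/D = 1.271144); state ← (V=0, rpm=0)
set_airspeed(5.49): V ← 5.49 m/s
set_airspeed(57.9): V ← 57.9 m/s
throttle_to(7779): rpm ← 7779
throttle_to(11423): rpm ← 11423
throttle_to(9663): rpm ← 9663
throttle_to(2027): rpm ← 2027
final state: V = 57.9 m/s, rpm = 2027 → n = rpm/60 = 33.783333 rev/s
target J* = 0.6828; solve J* = V/(n·D) for n: n = V/(J*·D) = 57.9/(0.6828 × 1.206) = 70.313342 rev/s
rpm = 60·n = 4218.800549

rpm = 4218.80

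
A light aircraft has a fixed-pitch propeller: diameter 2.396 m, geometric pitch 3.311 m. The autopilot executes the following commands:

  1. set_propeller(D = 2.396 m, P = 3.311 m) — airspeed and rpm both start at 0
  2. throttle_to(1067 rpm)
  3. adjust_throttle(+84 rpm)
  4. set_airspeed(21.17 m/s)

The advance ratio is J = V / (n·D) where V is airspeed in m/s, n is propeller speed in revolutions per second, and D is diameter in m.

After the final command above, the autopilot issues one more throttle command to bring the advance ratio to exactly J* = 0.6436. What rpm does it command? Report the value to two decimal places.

rpm = 823.70

set_propeller: D = 2.396 m, P = 3.311 m (p = P/D = 1.381886); state ← (V=0, rpm=0)
throttle_to(1067): rpm ← 1067
adjust_throttle(+84): rpm ← 1067 +84 = 1151
set_airspeed(21.17): V ← 21.17 m/s
final state: V = 21.17 m/s, rpm = 1151 → n = rpm/60 = 19.183333 rev/s
target J* = 0.6436; solve J* = V/(n·D) for n: n = V/(J*·D) = 21.17/(0.6436 × 2.396) = 13.728339 rev/s
rpm = 60·n = 823.700367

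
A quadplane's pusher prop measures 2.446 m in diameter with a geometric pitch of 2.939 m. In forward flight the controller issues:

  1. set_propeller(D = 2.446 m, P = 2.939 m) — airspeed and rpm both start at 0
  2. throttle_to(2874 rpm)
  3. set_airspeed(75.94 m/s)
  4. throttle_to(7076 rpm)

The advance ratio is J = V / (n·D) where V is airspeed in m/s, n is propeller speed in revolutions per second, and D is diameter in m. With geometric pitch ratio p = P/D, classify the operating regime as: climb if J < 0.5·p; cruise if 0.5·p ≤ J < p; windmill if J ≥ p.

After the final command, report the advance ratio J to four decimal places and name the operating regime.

J = 0.2633, regime = climb

set_propeller: D = 2.446 m, P = 2.939 m (p = P/D = 1.201554); state ← (V=0, rpm=0)
throttle_to(2874): rpm ← 2874
set_airspeed(75.94): V ← 75.94 m/s
throttle_to(7076): rpm ← 7076
final state: V = 75.94 m/s, rpm = 7076 → n = rpm/60 = 117.933333 rev/s
J = V / (n·D) = 75.94 / (117.933333 × 2.446) = 0.263256
regime bands: climb J<0.6008 | cruise [0.6008, 1.2016) | windmill J≥1.2016
J = 0.2633 → climb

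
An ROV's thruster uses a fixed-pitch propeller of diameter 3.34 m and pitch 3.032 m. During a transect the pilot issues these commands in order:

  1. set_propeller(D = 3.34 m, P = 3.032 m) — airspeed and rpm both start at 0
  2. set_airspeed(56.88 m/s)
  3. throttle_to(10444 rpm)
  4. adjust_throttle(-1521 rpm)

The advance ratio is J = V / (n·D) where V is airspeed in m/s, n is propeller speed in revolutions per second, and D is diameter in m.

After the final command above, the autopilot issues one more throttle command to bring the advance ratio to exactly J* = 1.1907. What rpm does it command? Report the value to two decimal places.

rpm = 858.15

set_propeller: D = 3.34 m, P = 3.032 m (p = P/D = 0.907784); state ← (V=0, rpm=0)
set_airspeed(56.88): V ← 56.88 m/s
throttle_to(10444): rpm ← 10444
adjust_throttle(-1521): rpm ← 10444 -1521 = 8923
final state: V = 56.88 m/s, rpm = 8923 → n = rpm/60 = 148.716667 rev/s
target J* = 1.1907; solve J* = V/(n·D) for n: n = V/(J*·D) = 56.88/(1.1907 × 3.34) = 14.302461 rev/s
rpm = 60·n = 858.147650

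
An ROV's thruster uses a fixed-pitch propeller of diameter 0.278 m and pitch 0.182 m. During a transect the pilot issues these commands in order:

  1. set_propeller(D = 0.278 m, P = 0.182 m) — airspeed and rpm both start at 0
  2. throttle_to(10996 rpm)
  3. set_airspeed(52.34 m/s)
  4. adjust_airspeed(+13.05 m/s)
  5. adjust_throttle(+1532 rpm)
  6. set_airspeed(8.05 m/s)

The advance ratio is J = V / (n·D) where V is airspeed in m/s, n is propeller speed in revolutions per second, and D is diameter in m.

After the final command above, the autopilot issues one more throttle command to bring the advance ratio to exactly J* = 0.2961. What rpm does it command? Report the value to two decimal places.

rpm = 5867.65

set_propeller: D = 0.278 m, P = 0.182 m (p = P/D = 0.654676); state ← (V=0, rpm=0)
throttle_to(10996): rpm ← 10996
set_airspeed(52.34): V ← 52.34 m/s
adjust_airspeed(+13.05): V ← 52.34 +13.05 = 65.39 m/s
adjust_throttle(+1532): rpm ← 10996 +1532 = 12528
set_airspeed(8.05): V ← 8.05 m/s
final state: V = 8.05 m/s, rpm = 12528 → n = rpm/60 = 208.800000 rev/s
target J* = 0.2961; solve J* = V/(n·D) for n: n = V/(J*·D) = 8.05/(0.2961 × 0.278) = 97.794105 rev/s
rpm = 60·n = 5867.646308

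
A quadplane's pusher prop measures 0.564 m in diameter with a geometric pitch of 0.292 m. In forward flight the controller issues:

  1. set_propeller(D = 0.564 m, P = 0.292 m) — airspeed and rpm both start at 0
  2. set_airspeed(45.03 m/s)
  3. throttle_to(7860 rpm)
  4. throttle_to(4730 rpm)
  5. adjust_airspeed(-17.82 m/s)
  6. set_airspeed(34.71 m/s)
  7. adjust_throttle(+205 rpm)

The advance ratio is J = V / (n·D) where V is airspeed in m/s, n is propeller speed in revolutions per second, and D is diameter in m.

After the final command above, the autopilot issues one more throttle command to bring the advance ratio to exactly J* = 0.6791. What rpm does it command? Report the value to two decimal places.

rpm = 5437.42

set_propeller: D = 0.564 m, P = 0.292 m (p = P/D = 0.517730); state ← (V=0, rpm=0)
set_airspeed(45.03): V ← 45.03 m/s
throttle_to(7860): rpm ← 7860
throttle_to(4730): rpm ← 4730
adjust_airspeed(-17.82): V ← 45.03 -17.82 = 27.21 m/s
set_airspeed(34.71): V ← 34.71 m/s
adjust_throttle(+205): rpm ← 4730 +205 = 4935
final state: V = 34.71 m/s, rpm = 4935 → n = rpm/60 = 82.250000 rev/s
target J* = 0.6791; solve J* = V/(n·D) for n: n = V/(J*·D) = 34.71/(0.6791 × 0.564) = 90.623698 rev/s
rpm = 60·n = 5437.421869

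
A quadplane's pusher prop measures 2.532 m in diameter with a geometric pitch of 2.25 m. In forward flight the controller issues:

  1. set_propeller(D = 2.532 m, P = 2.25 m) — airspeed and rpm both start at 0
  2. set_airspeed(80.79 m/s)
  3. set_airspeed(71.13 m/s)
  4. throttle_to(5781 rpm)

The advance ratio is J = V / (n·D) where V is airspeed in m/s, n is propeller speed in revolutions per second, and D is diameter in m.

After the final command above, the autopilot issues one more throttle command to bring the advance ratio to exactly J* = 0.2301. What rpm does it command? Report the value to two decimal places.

rpm = 7325.27

set_propeller: D = 2.532 m, P = 2.25 m (p = P/D = 0.888626); state ← (V=0, rpm=0)
set_airspeed(80.79): V ← 80.79 m/s
set_airspeed(71.13): V ← 71.13 m/s
throttle_to(5781): rpm ← 5781
final state: V = 71.13 m/s, rpm = 5781 → n = rpm/60 = 96.350000 rev/s
target J* = 0.2301; solve J* = V/(n·D) for n: n = V/(J*·D) = 71.13/(0.2301 × 2.532) = 122.087862 rev/s
rpm = 60·n = 7325.271724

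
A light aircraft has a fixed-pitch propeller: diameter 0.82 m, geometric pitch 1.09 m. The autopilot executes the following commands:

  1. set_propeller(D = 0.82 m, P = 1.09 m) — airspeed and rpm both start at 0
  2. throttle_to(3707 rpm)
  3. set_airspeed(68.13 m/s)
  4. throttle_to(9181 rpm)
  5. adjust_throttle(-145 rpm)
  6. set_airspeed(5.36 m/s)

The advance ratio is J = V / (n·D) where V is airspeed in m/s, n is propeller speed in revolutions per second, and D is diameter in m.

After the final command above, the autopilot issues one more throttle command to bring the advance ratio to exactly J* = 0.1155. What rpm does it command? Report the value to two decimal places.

rpm = 3395.63

set_propeller: D = 0.82 m, P = 1.09 m (p = P/D = 1.329268); state ← (V=0, rpm=0)
throttle_to(3707): rpm ← 3707
set_airspeed(68.13): V ← 68.13 m/s
throttle_to(9181): rpm ← 9181
adjust_throttle(-145): rpm ← 9181 -145 = 9036
set_airspeed(5.36): V ← 5.36 m/s
final state: V = 5.36 m/s, rpm = 9036 → n = rpm/60 = 150.600000 rev/s
target J* = 0.1155; solve J* = V/(n·D) for n: n = V/(J*·D) = 5.36/(0.1155 × 0.82) = 56.593813 rev/s
rpm = 60·n = 3395.628761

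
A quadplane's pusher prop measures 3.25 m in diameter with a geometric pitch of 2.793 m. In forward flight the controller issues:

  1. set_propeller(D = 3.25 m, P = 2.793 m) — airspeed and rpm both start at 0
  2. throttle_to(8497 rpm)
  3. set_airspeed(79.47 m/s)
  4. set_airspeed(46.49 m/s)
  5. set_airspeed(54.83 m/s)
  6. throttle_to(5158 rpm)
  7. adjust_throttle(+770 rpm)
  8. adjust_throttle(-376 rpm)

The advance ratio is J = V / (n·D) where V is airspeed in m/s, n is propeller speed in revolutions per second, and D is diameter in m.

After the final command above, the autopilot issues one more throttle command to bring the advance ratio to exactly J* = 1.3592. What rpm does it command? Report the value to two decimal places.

rpm = 744.74

set_propeller: D = 3.25 m, P = 2.793 m (p = P/D = 0.859385); state ← (V=0, rpm=0)
throttle_to(8497): rpm ← 8497
set_airspeed(79.47): V ← 79.47 m/s
set_airspeed(46.49): V ← 46.49 m/s
set_airspeed(54.83): V ← 54.83 m/s
throttle_to(5158): rpm ← 5158
adjust_throttle(+770): rpm ← 5158 +770 = 5928
adjust_throttle(-376): rpm ← 5928 -376 = 5552
final state: V = 54.83 m/s, rpm = 5552 → n = rpm/60 = 92.533333 rev/s
target J* = 1.3592; solve J* = V/(n·D) for n: n = V/(J*·D) = 54.83/(1.3592 × 3.25) = 12.412279 rev/s
rpm = 60·n = 744.736723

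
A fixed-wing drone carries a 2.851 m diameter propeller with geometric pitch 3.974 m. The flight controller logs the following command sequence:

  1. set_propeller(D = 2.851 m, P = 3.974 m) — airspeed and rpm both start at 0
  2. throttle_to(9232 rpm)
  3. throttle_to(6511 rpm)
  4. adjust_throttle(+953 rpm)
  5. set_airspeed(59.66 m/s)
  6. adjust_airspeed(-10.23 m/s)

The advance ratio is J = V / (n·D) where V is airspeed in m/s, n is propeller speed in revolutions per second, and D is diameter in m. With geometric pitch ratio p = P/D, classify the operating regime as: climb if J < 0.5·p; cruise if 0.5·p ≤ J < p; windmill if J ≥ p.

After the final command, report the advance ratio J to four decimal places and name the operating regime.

J = 0.1394, regime = climb

set_propeller: D = 2.851 m, P = 3.974 m (p = P/D = 1.393897); state ← (V=0, rpm=0)
throttle_to(9232): rpm ← 9232
throttle_to(6511): rpm ← 6511
adjust_throttle(+953): rpm ← 6511 +953 = 7464
set_airspeed(59.66): V ← 59.66 m/s
adjust_airspeed(-10.23): V ← 59.66 -10.23 = 49.43 m/s
final state: V = 49.43 m/s, rpm = 7464 → n = rpm/60 = 124.400000 rev/s
J = V / (n·D) = 49.43 / (124.400000 × 2.851) = 0.139371
regime bands: climb J<0.6969 | cruise [0.6969, 1.3939) | windmill J≥1.3939
J = 0.1394 → climb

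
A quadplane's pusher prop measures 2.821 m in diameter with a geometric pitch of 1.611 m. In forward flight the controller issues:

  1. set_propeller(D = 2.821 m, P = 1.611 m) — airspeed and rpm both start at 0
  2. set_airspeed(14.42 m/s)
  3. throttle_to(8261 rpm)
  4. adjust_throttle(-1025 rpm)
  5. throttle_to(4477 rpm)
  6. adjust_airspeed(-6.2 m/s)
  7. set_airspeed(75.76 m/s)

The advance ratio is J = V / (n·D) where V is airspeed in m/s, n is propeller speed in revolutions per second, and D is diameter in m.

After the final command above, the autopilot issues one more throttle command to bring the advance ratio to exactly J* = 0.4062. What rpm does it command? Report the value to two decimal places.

set_propeller: D = 2.821 m, P = 1.611 m (p = P/D = 0.571074); state ← (V=0, rpm=0)
set_airspeed(14.42): V ← 14.42 m/s
throttle_to(8261): rpm ← 8261
adjust_throttle(-1025): rpm ← 8261 -1025 = 7236
throttle_to(4477): rpm ← 4477
adjust_airspeed(-6.2): V ← 14.42 -6.2 = 8.22 m/s
set_airspeed(75.76): V ← 75.76 m/s
final state: V = 75.76 m/s, rpm = 4477 → n = rpm/60 = 74.616667 rev/s
target J* = 0.4062; solve J* = V/(n·D) for n: n = V/(J*·D) = 75.76/(0.4062 × 2.821) = 66.114537 rev/s
rpm = 60·n = 3966.872219

rpm = 3966.87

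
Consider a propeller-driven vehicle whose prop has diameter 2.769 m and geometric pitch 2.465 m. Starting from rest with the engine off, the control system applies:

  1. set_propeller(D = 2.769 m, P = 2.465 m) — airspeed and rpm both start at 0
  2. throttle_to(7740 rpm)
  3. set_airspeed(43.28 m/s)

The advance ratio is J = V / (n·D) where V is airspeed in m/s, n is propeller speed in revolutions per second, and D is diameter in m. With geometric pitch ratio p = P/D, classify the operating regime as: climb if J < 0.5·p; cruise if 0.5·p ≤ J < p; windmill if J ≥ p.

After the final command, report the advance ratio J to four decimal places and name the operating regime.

set_propeller: D = 2.769 m, P = 2.465 m (p = P/D = 0.890213); state ← (V=0, rpm=0)
throttle_to(7740): rpm ← 7740
set_airspeed(43.28): V ← 43.28 m/s
final state: V = 43.28 m/s, rpm = 7740 → n = rpm/60 = 129.000000 rev/s
J = V / (n·D) = 43.28 / (129.000000 × 2.769) = 0.121164
regime bands: climb J<0.4451 | cruise [0.4451, 0.8902) | windmill J≥0.8902
J = 0.1212 → climb

J = 0.1212, regime = climb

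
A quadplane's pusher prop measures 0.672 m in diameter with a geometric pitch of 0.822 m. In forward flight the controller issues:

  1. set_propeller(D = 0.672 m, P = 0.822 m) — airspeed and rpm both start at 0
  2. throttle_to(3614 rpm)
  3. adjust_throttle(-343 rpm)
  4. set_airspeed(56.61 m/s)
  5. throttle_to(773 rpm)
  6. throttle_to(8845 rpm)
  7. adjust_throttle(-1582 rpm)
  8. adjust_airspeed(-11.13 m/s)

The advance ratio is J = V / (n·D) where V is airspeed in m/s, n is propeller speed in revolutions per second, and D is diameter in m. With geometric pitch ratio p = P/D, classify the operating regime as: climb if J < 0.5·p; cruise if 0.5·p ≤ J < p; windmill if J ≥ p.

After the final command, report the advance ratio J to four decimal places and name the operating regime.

J = 0.5591, regime = climb

set_propeller: D = 0.672 m, P = 0.822 m (p = P/D = 1.223214); state ← (V=0, rpm=0)
throttle_to(3614): rpm ← 3614
adjust_throttle(-343): rpm ← 3614 -343 = 3271
set_airspeed(56.61): V ← 56.61 m/s
throttle_to(773): rpm ← 773
throttle_to(8845): rpm ← 8845
adjust_throttle(-1582): rpm ← 8845 -1582 = 7263
adjust_airspeed(-11.13): V ← 56.61 -11.13 = 45.48 m/s
final state: V = 45.48 m/s, rpm = 7263 → n = rpm/60 = 121.050000 rev/s
J = V / (n·D) = 45.48 / (121.050000 × 0.672) = 0.559096
regime bands: climb J<0.6116 | cruise [0.6116, 1.2232) | windmill J≥1.2232
J = 0.5591 → climb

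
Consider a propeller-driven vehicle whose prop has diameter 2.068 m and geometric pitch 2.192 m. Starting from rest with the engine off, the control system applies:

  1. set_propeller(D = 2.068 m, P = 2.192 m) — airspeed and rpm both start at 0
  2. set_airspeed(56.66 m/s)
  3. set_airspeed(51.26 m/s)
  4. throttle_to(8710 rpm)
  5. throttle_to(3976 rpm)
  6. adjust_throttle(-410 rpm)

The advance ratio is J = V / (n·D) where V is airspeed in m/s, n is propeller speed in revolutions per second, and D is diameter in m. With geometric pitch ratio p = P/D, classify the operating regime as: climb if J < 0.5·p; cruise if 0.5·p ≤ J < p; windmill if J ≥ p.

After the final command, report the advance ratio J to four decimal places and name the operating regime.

set_propeller: D = 2.068 m, P = 2.192 m (p = P/D = 1.059961); state ← (V=0, rpm=0)
set_airspeed(56.66): V ← 56.66 m/s
set_airspeed(51.26): V ← 51.26 m/s
throttle_to(8710): rpm ← 8710
throttle_to(3976): rpm ← 3976
adjust_throttle(-410): rpm ← 3976 -410 = 3566
final state: V = 51.26 m/s, rpm = 3566 → n = rpm/60 = 59.433333 rev/s
J = V / (n·D) = 51.26 / (59.433333 × 2.068) = 0.417059
regime bands: climb J<0.5300 | cruise [0.5300, 1.0600) | windmill J≥1.0600
J = 0.4171 → climb

J = 0.4171, regime = climb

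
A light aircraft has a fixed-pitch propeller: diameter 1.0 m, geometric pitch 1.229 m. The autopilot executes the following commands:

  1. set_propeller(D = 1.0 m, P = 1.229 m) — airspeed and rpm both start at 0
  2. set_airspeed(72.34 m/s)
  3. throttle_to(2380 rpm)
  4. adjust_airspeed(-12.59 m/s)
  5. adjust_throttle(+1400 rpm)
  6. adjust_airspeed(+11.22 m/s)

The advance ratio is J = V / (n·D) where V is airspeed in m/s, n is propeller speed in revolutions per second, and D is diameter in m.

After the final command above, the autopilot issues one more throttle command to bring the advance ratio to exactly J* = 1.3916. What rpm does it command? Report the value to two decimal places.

set_propeller: D = 1.0 m, P = 1.229 m (p = P/D = 1.229000); state ← (V=0, rpm=0)
set_airspeed(72.34): V ← 72.34 m/s
throttle_to(2380): rpm ← 2380
adjust_airspeed(-12.59): V ← 72.34 -12.59 = 59.75 m/s
adjust_throttle(+1400): rpm ← 2380 +1400 = 3780
adjust_airspeed(+11.22): V ← 59.75 +11.22 = 70.97 m/s
final state: V = 70.97 m/s, rpm = 3780 → n = rpm/60 = 63.000000 rev/s
target J* = 1.3916; solve J* = V/(n·D) for n: n = V/(J*·D) = 70.97/(1.3916 × 1.0) = 50.998850 rev/s
rpm = 60·n = 3059.931015

rpm = 3059.93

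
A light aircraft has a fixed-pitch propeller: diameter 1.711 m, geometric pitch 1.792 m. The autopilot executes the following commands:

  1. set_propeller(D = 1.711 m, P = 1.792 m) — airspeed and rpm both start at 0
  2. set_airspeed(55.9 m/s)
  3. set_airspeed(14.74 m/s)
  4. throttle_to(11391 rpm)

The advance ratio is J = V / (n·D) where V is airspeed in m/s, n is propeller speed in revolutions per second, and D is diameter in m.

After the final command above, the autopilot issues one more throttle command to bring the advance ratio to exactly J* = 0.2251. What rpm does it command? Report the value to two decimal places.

set_propeller: D = 1.711 m, P = 1.792 m (p = P/D = 1.047341); state ← (V=0, rpm=0)
set_airspeed(55.9): V ← 55.9 m/s
set_airspeed(14.74): V ← 14.74 m/s
throttle_to(11391): rpm ← 11391
final state: V = 14.74 m/s, rpm = 11391 → n = rpm/60 = 189.850000 rev/s
target J* = 0.2251; solve J* = V/(n·D) for n: n = V/(J*·D) = 14.74/(0.2251 × 1.711) = 38.271191 rev/s
rpm = 60·n = 2296.271467

rpm = 2296.27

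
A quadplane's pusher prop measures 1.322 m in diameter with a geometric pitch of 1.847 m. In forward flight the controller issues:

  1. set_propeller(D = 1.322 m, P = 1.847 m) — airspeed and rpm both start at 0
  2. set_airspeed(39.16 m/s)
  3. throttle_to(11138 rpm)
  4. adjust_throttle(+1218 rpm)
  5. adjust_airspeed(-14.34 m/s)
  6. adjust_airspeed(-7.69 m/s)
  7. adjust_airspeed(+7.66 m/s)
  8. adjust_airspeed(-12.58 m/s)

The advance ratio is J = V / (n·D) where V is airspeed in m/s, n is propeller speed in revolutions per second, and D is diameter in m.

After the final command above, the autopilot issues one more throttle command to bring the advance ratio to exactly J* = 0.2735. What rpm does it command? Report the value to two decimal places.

set_propeller: D = 1.322 m, P = 1.847 m (p = P/D = 1.397126); state ← (V=0, rpm=0)
set_airspeed(39.16): V ← 39.16 m/s
throttle_to(11138): rpm ← 11138
adjust_throttle(+1218): rpm ← 11138 +1218 = 12356
adjust_airspeed(-14.34): V ← 39.16 -14.34 = 24.82 m/s
adjust_airspeed(-7.69): V ← 24.82 -7.69 = 17.13 m/s
adjust_airspeed(+7.66): V ← 17.13 +7.66 = 24.79 m/s
adjust_airspeed(-12.58): V ← 24.79 -12.58 = 12.21 m/s
final state: V = 12.21 m/s, rpm = 12356 → n = rpm/60 = 205.933333 rev/s
target J* = 0.2735; solve J* = V/(n·D) for n: n = V/(J*·D) = 12.21/(0.2735 × 1.322) = 33.769675 rev/s
rpm = 60·n = 2026.180487

rpm = 2026.18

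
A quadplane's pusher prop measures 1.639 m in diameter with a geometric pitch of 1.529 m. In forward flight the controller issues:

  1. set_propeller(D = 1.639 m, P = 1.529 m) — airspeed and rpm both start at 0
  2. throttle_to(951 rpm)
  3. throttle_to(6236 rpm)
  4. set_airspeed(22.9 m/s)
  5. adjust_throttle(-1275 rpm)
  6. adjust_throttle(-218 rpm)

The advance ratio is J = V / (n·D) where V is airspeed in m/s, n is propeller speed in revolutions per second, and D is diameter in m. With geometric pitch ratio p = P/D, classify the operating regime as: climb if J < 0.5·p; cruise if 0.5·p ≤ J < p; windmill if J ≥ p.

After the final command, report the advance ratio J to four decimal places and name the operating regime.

J = 0.1767, regime = climb

set_propeller: D = 1.639 m, P = 1.529 m (p = P/D = 0.932886); state ← (V=0, rpm=0)
throttle_to(951): rpm ← 951
throttle_to(6236): rpm ← 6236
set_airspeed(22.9): V ← 22.9 m/s
adjust_throttle(-1275): rpm ← 6236 -1275 = 4961
adjust_throttle(-218): rpm ← 4961 -218 = 4743
final state: V = 22.9 m/s, rpm = 4743 → n = rpm/60 = 79.050000 rev/s
J = V / (n·D) = 22.9 / (79.050000 × 1.639) = 0.176748
regime bands: climb J<0.4664 | cruise [0.4664, 0.9329) | windmill J≥0.9329
J = 0.1767 → climb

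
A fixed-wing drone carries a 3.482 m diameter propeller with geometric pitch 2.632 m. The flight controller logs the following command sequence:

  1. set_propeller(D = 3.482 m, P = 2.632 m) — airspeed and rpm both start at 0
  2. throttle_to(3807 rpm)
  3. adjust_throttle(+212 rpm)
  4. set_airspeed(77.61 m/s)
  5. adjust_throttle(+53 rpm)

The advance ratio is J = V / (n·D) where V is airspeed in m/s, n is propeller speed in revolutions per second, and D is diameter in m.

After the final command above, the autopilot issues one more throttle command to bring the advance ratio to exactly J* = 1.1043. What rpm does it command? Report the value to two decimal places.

set_propeller: D = 3.482 m, P = 2.632 m (p = P/D = 0.755887); state ← (V=0, rpm=0)
throttle_to(3807): rpm ← 3807
adjust_throttle(+212): rpm ← 3807 +212 = 4019
set_airspeed(77.61): V ← 77.61 m/s
adjust_throttle(+53): rpm ← 4019 +53 = 4072
final state: V = 77.61 m/s, rpm = 4072 → n = rpm/60 = 67.866667 rev/s
target J* = 1.1043; solve J* = V/(n·D) for n: n = V/(J*·D) = 77.61/(1.1043 × 3.482) = 20.183749 rev/s
rpm = 60·n = 1211.024962

rpm = 1211.02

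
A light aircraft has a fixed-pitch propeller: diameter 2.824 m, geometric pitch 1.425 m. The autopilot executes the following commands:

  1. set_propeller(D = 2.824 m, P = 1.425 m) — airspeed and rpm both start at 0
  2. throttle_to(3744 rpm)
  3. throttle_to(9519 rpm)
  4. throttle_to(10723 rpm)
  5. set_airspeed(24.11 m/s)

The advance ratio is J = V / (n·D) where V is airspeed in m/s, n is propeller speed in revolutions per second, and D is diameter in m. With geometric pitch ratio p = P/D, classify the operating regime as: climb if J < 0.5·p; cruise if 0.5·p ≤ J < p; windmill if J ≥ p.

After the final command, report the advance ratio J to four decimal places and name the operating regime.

set_propeller: D = 2.824 m, P = 1.425 m (p = P/D = 0.504603); state ← (V=0, rpm=0)
throttle_to(3744): rpm ← 3744
throttle_to(9519): rpm ← 9519
throttle_to(10723): rpm ← 10723
set_airspeed(24.11): V ← 24.11 m/s
final state: V = 24.11 m/s, rpm = 10723 → n = rpm/60 = 178.716667 rev/s
J = V / (n·D) = 24.11 / (178.716667 × 2.824) = 0.047771
regime bands: climb J<0.2523 | cruise [0.2523, 0.5046) | windmill J≥0.5046
J = 0.0478 → climb

J = 0.0478, regime = climb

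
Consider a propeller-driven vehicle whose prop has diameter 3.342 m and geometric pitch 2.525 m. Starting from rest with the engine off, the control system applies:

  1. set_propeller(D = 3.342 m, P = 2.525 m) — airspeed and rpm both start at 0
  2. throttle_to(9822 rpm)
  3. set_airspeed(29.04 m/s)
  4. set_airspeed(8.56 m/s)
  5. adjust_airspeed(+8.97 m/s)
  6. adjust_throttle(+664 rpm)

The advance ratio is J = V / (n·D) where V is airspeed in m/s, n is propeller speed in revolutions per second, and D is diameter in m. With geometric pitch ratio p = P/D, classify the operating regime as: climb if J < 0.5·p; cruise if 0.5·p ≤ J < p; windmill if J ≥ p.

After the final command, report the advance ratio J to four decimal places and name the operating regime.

J = 0.0300, regime = climb

set_propeller: D = 3.342 m, P = 2.525 m (p = P/D = 0.755536); state ← (V=0, rpm=0)
throttle_to(9822): rpm ← 9822
set_airspeed(29.04): V ← 29.04 m/s
set_airspeed(8.56): V ← 8.56 m/s
adjust_airspeed(+8.97): V ← 8.56 +8.97 = 17.53 m/s
adjust_throttle(+664): rpm ← 9822 +664 = 10486
final state: V = 17.53 m/s, rpm = 10486 → n = rpm/60 = 174.766667 rev/s
J = V / (n·D) = 17.53 / (174.766667 × 3.342) = 0.030014
regime bands: climb J<0.3778 | cruise [0.3778, 0.7555) | windmill J≥0.7555
J = 0.0300 → climb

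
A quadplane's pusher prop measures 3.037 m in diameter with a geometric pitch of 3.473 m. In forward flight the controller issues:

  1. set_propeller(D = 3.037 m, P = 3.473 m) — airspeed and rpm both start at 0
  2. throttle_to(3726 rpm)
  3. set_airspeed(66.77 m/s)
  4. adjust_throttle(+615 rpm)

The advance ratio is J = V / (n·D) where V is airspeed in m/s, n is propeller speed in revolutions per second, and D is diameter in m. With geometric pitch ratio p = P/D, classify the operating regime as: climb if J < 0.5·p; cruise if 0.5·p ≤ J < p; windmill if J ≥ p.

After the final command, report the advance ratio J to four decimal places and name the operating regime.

J = 0.3039, regime = climb

set_propeller: D = 3.037 m, P = 3.473 m (p = P/D = 1.143563); state ← (V=0, rpm=0)
throttle_to(3726): rpm ← 3726
set_airspeed(66.77): V ← 66.77 m/s
adjust_throttle(+615): rpm ← 3726 +615 = 4341
final state: V = 66.77 m/s, rpm = 4341 → n = rpm/60 = 72.350000 rev/s
J = V / (n·D) = 66.77 / (72.350000 × 3.037) = 0.303877
regime bands: climb J<0.5718 | cruise [0.5718, 1.1436) | windmill J≥1.1436
J = 0.3039 → climb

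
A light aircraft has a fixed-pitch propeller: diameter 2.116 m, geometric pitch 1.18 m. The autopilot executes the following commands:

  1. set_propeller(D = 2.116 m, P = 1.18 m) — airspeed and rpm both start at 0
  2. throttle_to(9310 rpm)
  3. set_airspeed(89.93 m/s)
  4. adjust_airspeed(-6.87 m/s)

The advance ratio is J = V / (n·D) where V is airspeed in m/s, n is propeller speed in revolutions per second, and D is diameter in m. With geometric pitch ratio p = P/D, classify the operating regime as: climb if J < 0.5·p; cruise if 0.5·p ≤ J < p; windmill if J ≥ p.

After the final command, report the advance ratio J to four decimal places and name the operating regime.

J = 0.2530, regime = climb

set_propeller: D = 2.116 m, P = 1.18 m (p = P/D = 0.557656); state ← (V=0, rpm=0)
throttle_to(9310): rpm ← 9310
set_airspeed(89.93): V ← 89.93 m/s
adjust_airspeed(-6.87): V ← 89.93 -6.87 = 83.06 m/s
final state: V = 83.06 m/s, rpm = 9310 → n = rpm/60 = 155.166667 rev/s
J = V / (n·D) = 83.06 / (155.166667 × 2.116) = 0.252975
regime bands: climb J<0.2788 | cruise [0.2788, 0.5577) | windmill J≥0.5577
J = 0.2530 → climb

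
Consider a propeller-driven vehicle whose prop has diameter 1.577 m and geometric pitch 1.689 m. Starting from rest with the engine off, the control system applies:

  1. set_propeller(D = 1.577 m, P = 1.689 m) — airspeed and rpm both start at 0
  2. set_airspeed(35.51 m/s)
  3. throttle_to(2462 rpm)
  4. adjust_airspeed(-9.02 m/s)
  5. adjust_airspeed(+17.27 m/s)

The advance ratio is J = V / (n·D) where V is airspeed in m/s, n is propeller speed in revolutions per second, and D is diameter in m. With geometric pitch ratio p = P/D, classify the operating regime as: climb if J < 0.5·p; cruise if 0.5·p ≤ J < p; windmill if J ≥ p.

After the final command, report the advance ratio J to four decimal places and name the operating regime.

set_propeller: D = 1.577 m, P = 1.689 m (p = P/D = 1.071021); state ← (V=0, rpm=0)
set_airspeed(35.51): V ← 35.51 m/s
throttle_to(2462): rpm ← 2462
adjust_airspeed(-9.02): V ← 35.51 -9.02 = 26.49 m/s
adjust_airspeed(+17.27): V ← 26.49 +17.27 = 43.76 m/s
final state: V = 43.76 m/s, rpm = 2462 → n = rpm/60 = 41.033333 rev/s
J = V / (n·D) = 43.76 / (41.033333 × 1.577) = 0.676252
regime bands: climb J<0.5355 | cruise [0.5355, 1.0710) | windmill J≥1.0710
J = 0.6763 → cruise

J = 0.6763, regime = cruise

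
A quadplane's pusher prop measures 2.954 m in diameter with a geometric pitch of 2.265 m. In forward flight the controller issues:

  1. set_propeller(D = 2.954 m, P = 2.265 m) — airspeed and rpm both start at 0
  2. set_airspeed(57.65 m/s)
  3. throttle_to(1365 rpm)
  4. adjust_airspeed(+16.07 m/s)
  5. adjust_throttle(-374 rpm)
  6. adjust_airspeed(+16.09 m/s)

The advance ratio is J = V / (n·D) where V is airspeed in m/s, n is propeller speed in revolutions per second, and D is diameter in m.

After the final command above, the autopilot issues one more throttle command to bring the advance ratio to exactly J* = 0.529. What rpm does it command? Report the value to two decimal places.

set_propeller: D = 2.954 m, P = 2.265 m (p = P/D = 0.766757); state ← (V=0, rpm=0)
set_airspeed(57.65): V ← 57.65 m/s
throttle_to(1365): rpm ← 1365
adjust_airspeed(+16.07): V ← 57.65 +16.07 = 73.72 m/s
adjust_throttle(-374): rpm ← 1365 -374 = 991
adjust_airspeed(+16.09): V ← 73.72 +16.09 = 89.81 m/s
final state: V = 89.81 m/s, rpm = 991 → n = rpm/60 = 16.516667 rev/s
target J* = 0.529; solve J* = V/(n·D) for n: n = V/(J*·D) = 89.81/(0.529 × 2.954) = 57.472294 rev/s
rpm = 60·n = 3448.337649

rpm = 3448.34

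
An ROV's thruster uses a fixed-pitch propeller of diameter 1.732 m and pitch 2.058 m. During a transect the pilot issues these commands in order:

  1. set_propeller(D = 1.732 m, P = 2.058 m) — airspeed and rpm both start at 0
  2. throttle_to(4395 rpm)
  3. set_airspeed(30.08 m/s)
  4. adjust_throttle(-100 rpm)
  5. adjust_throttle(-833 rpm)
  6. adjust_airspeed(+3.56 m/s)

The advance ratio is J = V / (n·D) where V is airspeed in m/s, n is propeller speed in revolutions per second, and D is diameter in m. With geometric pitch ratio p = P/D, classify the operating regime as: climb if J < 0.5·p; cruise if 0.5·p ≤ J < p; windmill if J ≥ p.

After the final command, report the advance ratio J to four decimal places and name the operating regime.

set_propeller: D = 1.732 m, P = 2.058 m (p = P/D = 1.188222); state ← (V=0, rpm=0)
throttle_to(4395): rpm ← 4395
set_airspeed(30.08): V ← 30.08 m/s
adjust_throttle(-100): rpm ← 4395 -100 = 4295
adjust_throttle(-833): rpm ← 4295 -833 = 3462
adjust_airspeed(+3.56): V ← 30.08 +3.56 = 33.64 m/s
final state: V = 33.64 m/s, rpm = 3462 → n = rpm/60 = 57.700000 rev/s
J = V / (n·D) = 33.64 / (57.700000 × 1.732) = 0.336614
regime bands: climb J<0.5941 | cruise [0.5941, 1.1882) | windmill J≥1.1882
J = 0.3366 → climb

J = 0.3366, regime = climb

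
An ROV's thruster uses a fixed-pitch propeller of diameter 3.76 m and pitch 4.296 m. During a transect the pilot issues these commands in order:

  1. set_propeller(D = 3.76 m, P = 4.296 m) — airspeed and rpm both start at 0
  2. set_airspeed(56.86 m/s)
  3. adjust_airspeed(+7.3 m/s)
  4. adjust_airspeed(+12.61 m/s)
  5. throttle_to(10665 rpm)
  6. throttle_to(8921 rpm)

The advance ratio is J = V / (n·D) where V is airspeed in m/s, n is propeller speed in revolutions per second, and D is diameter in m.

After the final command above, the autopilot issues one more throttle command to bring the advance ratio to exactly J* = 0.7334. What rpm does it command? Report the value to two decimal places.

set_propeller: D = 3.76 m, P = 4.296 m (p = P/D = 1.142553); state ← (V=0, rpm=0)
set_airspeed(56.86): V ← 56.86 m/s
adjust_airspeed(+7.3): V ← 56.86 +7.3 = 64.16 m/s
adjust_airspeed(+12.61): V ← 64.16 +12.61 = 76.77 m/s
throttle_to(10665): rpm ← 10665
throttle_to(8921): rpm ← 8921
final state: V = 76.77 m/s, rpm = 8921 → n = rpm/60 = 148.683333 rev/s
target J* = 0.7334; solve J* = V/(n·D) for n: n = V/(J*·D) = 76.77/(0.7334 × 3.76) = 27.839587 rev/s
rpm = 60·n = 1670.375227

rpm = 1670.38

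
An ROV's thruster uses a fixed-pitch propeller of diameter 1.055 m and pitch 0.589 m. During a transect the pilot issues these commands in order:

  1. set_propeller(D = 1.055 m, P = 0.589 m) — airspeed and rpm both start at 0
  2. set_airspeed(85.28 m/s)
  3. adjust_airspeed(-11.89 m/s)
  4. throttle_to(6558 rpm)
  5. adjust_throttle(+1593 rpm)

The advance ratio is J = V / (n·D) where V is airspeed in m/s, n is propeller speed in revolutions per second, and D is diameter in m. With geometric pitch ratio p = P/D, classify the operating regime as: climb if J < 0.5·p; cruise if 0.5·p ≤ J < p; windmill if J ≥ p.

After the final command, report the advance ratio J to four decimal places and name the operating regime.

J = 0.5121, regime = cruise

set_propeller: D = 1.055 m, P = 0.589 m (p = P/D = 0.558294); state ← (V=0, rpm=0)
set_airspeed(85.28): V ← 85.28 m/s
adjust_airspeed(-11.89): V ← 85.28 -11.89 = 73.39 m/s
throttle_to(6558): rpm ← 6558
adjust_throttle(+1593): rpm ← 6558 +1593 = 8151
final state: V = 73.39 m/s, rpm = 8151 → n = rpm/60 = 135.850000 rev/s
J = V / (n·D) = 73.39 / (135.850000 × 1.055) = 0.512065
regime bands: climb J<0.2791 | cruise [0.2791, 0.5583) | windmill J≥0.5583
J = 0.5121 → cruise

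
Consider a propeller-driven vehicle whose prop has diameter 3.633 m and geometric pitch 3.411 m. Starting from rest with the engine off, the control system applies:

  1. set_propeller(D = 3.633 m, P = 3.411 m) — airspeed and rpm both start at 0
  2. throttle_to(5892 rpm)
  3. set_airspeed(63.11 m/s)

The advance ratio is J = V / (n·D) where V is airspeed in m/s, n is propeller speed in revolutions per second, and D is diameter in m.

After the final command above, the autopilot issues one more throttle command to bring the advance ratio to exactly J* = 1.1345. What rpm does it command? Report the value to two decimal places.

rpm = 918.71

set_propeller: D = 3.633 m, P = 3.411 m (p = P/D = 0.938893); state ← (V=0, rpm=0)
throttle_to(5892): rpm ← 5892
set_airspeed(63.11): V ← 63.11 m/s
final state: V = 63.11 m/s, rpm = 5892 → n = rpm/60 = 98.200000 rev/s
target J* = 1.1345; solve J* = V/(n·D) for n: n = V/(J*·D) = 63.11/(1.1345 × 3.633) = 15.311872 rev/s
rpm = 60·n = 918.712303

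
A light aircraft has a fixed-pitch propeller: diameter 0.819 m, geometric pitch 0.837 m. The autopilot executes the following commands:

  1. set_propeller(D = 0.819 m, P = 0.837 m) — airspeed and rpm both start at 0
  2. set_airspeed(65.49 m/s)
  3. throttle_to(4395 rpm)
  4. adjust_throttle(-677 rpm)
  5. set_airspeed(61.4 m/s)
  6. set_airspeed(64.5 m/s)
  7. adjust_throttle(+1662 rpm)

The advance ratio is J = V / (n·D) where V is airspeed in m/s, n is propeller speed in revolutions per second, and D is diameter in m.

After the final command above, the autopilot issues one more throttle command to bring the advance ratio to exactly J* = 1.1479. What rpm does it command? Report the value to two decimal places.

set_propeller: D = 0.819 m, P = 0.837 m (p = P/D = 1.021978); state ← (V=0, rpm=0)
set_airspeed(65.49): V ← 65.49 m/s
throttle_to(4395): rpm ← 4395
adjust_throttle(-677): rpm ← 4395 -677 = 3718
set_airspeed(61.4): V ← 61.4 m/s
set_airspeed(64.5): V ← 64.5 m/s
adjust_throttle(+1662): rpm ← 3718 +1662 = 5380
final state: V = 64.5 m/s, rpm = 5380 → n = rpm/60 = 89.666667 rev/s
target J* = 1.1479; solve J* = V/(n·D) for n: n = V/(J*·D) = 64.5/(1.1479 × 0.819) = 68.607526 rev/s
rpm = 60·n = 4116.451542

rpm = 4116.45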